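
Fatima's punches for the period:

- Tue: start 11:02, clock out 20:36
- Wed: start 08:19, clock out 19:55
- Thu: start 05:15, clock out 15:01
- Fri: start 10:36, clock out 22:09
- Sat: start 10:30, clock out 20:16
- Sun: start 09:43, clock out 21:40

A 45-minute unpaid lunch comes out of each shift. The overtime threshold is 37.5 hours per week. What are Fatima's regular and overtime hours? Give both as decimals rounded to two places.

Regular 37.50 hours, overtime 22.20 hours

Tue: 11:02–20:36 = 9 h 34 min; less 45 min break → 8 h 49 min
Wed: 08:19–19:55 = 11 h 36 min; less 45 min break → 10 h 51 min
Thu: 05:15–15:01 = 9 h 46 min; less 45 min break → 9 h 1 min
Fri: 10:36–22:09 = 11 h 33 min; less 45 min break → 10 h 48 min
Sat: 10:30–20:16 = 9 h 46 min; less 45 min break → 9 h 1 min
Sun: 09:43–21:40 = 11 h 57 min; less 45 min break → 11 h 12 min
Total worked: 59 h 42 min = 59.70 h.
Threshold 37.5 h → overtime 22 h 12 min, regular 37 h 30 min.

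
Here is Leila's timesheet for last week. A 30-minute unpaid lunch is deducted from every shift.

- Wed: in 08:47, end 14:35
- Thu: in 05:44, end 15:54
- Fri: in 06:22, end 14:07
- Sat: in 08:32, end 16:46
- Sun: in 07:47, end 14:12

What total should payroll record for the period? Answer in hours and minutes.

Wed: 08:47–14:35 = 5 h 48 min; less 30 min break → 5 h 18 min
Thu: 05:44–15:54 = 10 h 10 min; less 30 min break → 9 h 40 min
Fri: 06:22–14:07 = 7 h 45 min; less 30 min break → 7 h 15 min
Sat: 08:32–16:46 = 8 h 14 min; less 30 min break → 7 h 44 min
Sun: 07:47–14:12 = 6 h 25 min; less 30 min break → 5 h 55 min
Total: 5 h 18 min + 9 h 40 min + 7 h 15 min + 7 h 44 min + 5 h 55 min = 35 h 52 min.

35 h 52 min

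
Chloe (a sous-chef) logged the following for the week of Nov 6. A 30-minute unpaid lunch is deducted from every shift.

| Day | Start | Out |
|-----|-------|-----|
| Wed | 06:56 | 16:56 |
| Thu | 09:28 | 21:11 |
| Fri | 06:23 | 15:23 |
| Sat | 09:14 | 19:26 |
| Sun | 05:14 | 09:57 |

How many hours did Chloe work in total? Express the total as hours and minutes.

43 h 8 min

Wed: 06:56–16:56 = 10 h 0 min; less 30 min break → 9 h 30 min
Thu: 09:28–21:11 = 11 h 43 min; less 30 min break → 11 h 13 min
Fri: 06:23–15:23 = 9 h 0 min; less 30 min break → 8 h 30 min
Sat: 09:14–19:26 = 10 h 12 min; less 30 min break → 9 h 42 min
Sun: 05:14–09:57 = 4 h 43 min; less 30 min break → 4 h 13 min
Total: 9 h 30 min + 11 h 13 min + 8 h 30 min + 9 h 42 min + 4 h 13 min = 43 h 8 min.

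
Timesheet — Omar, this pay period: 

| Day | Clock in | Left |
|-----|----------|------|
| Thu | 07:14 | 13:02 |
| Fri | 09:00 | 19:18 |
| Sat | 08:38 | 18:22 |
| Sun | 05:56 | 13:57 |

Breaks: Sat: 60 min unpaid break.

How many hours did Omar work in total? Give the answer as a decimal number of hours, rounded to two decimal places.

32.85 hours

Thu: 07:14–13:02 = 5 h 48 min
Fri: 09:00–19:18 = 10 h 18 min
Sat: 08:38–18:22 = 9 h 44 min; less 60 min break → 8 h 44 min
Sun: 05:56–13:57 = 8 h 1 min
Total: 5 h 48 min + 10 h 18 min + 8 h 44 min + 8 h 1 min = 32 h 51 min.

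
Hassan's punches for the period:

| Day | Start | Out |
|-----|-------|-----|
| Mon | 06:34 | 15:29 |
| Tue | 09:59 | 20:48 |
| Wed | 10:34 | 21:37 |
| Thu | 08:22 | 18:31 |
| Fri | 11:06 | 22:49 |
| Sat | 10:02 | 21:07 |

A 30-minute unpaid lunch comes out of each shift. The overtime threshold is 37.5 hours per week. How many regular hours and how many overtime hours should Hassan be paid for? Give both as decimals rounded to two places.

Mon: 06:34–15:29 = 8 h 55 min; less 30 min break → 8 h 25 min
Tue: 09:59–20:48 = 10 h 49 min; less 30 min break → 10 h 19 min
Wed: 10:34–21:37 = 11 h 3 min; less 30 min break → 10 h 33 min
Thu: 08:22–18:31 = 10 h 9 min; less 30 min break → 9 h 39 min
Fri: 11:06–22:49 = 11 h 43 min; less 30 min break → 11 h 13 min
Sat: 10:02–21:07 = 11 h 5 min; less 30 min break → 10 h 35 min
Total worked: 60 h 44 min = 60.73 h.
Threshold 37.5 h → overtime 23 h 14 min, regular 37 h 30 min.

Regular 37.50 hours, overtime 23.23 hours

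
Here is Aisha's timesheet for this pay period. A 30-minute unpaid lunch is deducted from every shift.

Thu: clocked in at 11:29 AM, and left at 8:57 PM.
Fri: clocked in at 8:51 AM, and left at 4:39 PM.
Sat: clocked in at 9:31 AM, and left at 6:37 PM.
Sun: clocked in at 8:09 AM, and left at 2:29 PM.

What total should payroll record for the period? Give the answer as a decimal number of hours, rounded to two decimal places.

Thu: 11:29 AM–8:57 PM = 9 h 28 min; less 30 min break → 8 h 58 min
Fri: 8:51 AM–4:39 PM = 7 h 48 min; less 30 min break → 7 h 18 min
Sat: 9:31 AM–6:37 PM = 9 h 6 min; less 30 min break → 8 h 36 min
Sun: 8:09 AM–2:29 PM = 6 h 20 min; less 30 min break → 5 h 50 min
Total: 8 h 58 min + 7 h 18 min + 8 h 36 min + 5 h 50 min = 30 h 42 min.

30.70 hours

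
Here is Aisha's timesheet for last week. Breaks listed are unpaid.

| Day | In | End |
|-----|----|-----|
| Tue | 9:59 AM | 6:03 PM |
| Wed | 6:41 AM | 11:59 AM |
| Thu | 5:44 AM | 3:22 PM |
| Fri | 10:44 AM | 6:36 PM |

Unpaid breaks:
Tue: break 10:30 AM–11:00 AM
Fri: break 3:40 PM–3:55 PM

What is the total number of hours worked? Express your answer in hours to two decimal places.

Tue: 9:59 AM–6:03 PM = 8 h 4 min; less 30 min break → 7 h 34 min
Wed: 6:41 AM–11:59 AM = 5 h 18 min
Thu: 5:44 AM–3:22 PM = 9 h 38 min
Fri: 10:44 AM–6:36 PM = 7 h 52 min; less 15 min break → 7 h 37 min
Total: 7 h 34 min + 5 h 18 min + 9 h 38 min + 7 h 37 min = 30 h 7 min.

30.12 hours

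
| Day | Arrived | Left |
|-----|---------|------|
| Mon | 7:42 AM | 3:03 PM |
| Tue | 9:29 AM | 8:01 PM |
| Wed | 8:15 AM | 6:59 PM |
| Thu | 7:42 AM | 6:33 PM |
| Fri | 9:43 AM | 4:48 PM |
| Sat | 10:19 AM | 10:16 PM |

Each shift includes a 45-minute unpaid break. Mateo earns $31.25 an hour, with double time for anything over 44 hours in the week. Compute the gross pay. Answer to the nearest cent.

Mon: 7:42 AM–3:03 PM = 7 h 21 min; less 45 min break → 6 h 36 min
Tue: 9:29 AM–8:01 PM = 10 h 32 min; less 45 min break → 9 h 47 min
Wed: 8:15 AM–6:59 PM = 10 h 44 min; less 45 min break → 9 h 59 min
Thu: 7:42 AM–6:33 PM = 10 h 51 min; less 45 min break → 10 h 6 min
Fri: 9:43 AM–4:48 PM = 7 h 5 min; less 45 min break → 6 h 20 min
Sat: 10:19 AM–10:16 PM = 11 h 57 min; less 45 min break → 11 h 12 min
Total worked: 54 h 0 min = 3240 min.
Regular 44 h 0 min = 2640 min at $31.25/h; overtime 10 h 0 min = 600 min at $62.50/h.
Pay = (2640 × $31.25 + 600 × $62.50) ÷ 60 = $2000.00.

$2000.00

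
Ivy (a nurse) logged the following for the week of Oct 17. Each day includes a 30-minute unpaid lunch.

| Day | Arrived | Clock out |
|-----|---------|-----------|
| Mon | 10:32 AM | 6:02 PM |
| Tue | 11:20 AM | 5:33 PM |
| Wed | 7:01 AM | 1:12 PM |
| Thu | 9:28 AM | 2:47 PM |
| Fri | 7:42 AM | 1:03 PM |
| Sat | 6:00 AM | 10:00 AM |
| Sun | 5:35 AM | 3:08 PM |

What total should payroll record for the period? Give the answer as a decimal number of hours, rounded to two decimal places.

Mon: 10:32 AM–6:02 PM = 7 h 30 min; less 30 min break → 7 h 0 min
Tue: 11:20 AM–5:33 PM = 6 h 13 min; less 30 min break → 5 h 43 min
Wed: 7:01 AM–1:12 PM = 6 h 11 min; less 30 min break → 5 h 41 min
Thu: 9:28 AM–2:47 PM = 5 h 19 min; less 30 min break → 4 h 49 min
Fri: 7:42 AM–1:03 PM = 5 h 21 min; less 30 min break → 4 h 51 min
Sat: 6:00 AM–10:00 AM = 4 h 0 min; less 30 min break → 3 h 30 min
Sun: 5:35 AM–3:08 PM = 9 h 33 min; less 30 min break → 9 h 3 min
Total: 7 h 0 min + 5 h 43 min + 5 h 41 min + 4 h 49 min + 4 h 51 min + 3 h 30 min + 9 h 3 min = 40 h 37 min.

40.62 hours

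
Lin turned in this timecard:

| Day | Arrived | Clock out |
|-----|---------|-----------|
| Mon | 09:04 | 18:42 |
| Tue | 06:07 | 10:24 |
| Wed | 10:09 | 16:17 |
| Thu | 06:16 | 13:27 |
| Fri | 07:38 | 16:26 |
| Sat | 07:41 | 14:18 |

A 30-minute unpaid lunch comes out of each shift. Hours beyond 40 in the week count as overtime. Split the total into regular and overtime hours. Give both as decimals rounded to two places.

Mon: 09:04–18:42 = 9 h 38 min; less 30 min break → 9 h 8 min
Tue: 06:07–10:24 = 4 h 17 min; less 30 min break → 3 h 47 min
Wed: 10:09–16:17 = 6 h 8 min; less 30 min break → 5 h 38 min
Thu: 06:16–13:27 = 7 h 11 min; less 30 min break → 6 h 41 min
Fri: 07:38–16:26 = 8 h 48 min; less 30 min break → 8 h 18 min
Sat: 07:41–14:18 = 6 h 37 min; less 30 min break → 6 h 7 min
Total worked: 39 h 39 min = 39.65 h.
Threshold 40 h → overtime 0 h 0 min, regular 39 h 39 min.

Regular 39.65 hours, overtime 0.00 hours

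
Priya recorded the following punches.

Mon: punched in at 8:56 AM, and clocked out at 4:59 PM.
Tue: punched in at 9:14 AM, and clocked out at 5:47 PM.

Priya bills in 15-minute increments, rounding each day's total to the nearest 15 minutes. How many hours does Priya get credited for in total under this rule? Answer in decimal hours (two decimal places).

Mon: 8:56 AM–4:59 PM = 8 h 3 min → rounds to 8 h 0 min
Tue: 9:14 AM–5:47 PM = 8 h 33 min → rounds to 8 h 30 min
Total credited: 16 h 30 min.

16.50 hours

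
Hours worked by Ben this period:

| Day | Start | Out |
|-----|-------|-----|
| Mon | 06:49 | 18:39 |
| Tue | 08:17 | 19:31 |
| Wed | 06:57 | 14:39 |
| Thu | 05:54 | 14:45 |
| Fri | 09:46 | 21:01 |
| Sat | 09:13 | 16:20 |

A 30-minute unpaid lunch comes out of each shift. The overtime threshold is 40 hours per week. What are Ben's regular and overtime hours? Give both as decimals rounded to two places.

Mon: 06:49–18:39 = 11 h 50 min; less 30 min break → 11 h 20 min
Tue: 08:17–19:31 = 11 h 14 min; less 30 min break → 10 h 44 min
Wed: 06:57–14:39 = 7 h 42 min; less 30 min break → 7 h 12 min
Thu: 05:54–14:45 = 8 h 51 min; less 30 min break → 8 h 21 min
Fri: 09:46–21:01 = 11 h 15 min; less 30 min break → 10 h 45 min
Sat: 09:13–16:20 = 7 h 7 min; less 30 min break → 6 h 37 min
Total worked: 54 h 59 min = 54.98 h.
Threshold 40 h → overtime 14 h 59 min, regular 40 h 0 min.

Regular 40.00 hours, overtime 14.98 hours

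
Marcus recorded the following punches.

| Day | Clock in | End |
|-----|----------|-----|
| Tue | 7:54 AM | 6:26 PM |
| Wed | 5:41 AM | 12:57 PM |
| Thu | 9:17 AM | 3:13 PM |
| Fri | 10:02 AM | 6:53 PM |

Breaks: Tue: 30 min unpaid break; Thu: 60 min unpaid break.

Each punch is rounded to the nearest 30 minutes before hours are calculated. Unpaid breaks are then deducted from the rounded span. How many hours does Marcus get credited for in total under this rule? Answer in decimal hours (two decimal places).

31.00 hours

Tue: in 7:54 AM→8:00 AM, out 6:26 PM→6:30 PM; 10 h 30 min − 30 min = 10 h 0 min
Wed: in 5:41 AM→5:30 AM, out 12:57 PM→1:00 PM; 7 h 30 min
Thu: in 9:17 AM→9:30 AM, out 3:13 PM→3:00 PM; 5 h 30 min − 60 min = 4 h 30 min
Fri: in 10:02 AM→10:00 AM, out 6:53 PM→7:00 PM; 9 h 0 min
Total credited: 31 h 0 min.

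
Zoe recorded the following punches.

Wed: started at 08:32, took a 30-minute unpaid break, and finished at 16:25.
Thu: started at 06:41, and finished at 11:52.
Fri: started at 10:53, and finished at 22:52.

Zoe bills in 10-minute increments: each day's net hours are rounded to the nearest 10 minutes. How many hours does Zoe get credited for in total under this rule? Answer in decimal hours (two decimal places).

24.50 hours

Wed: 08:32–16:25 = 7 h 53 min − 30 min = 7 h 23 min → rounds to 7 h 20 min
Thu: 06:41–11:52 = 5 h 11 min → rounds to 5 h 10 min
Fri: 10:53–22:52 = 11 h 59 min → rounds to 12 h 0 min
Total credited: 24 h 30 min.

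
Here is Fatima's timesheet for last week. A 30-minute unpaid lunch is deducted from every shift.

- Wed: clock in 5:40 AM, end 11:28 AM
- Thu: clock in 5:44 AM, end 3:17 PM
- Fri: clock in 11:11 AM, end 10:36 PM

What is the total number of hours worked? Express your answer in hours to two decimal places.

25.27 hours

Wed: 5:40 AM–11:28 AM = 5 h 48 min; less 30 min break → 5 h 18 min
Thu: 5:44 AM–3:17 PM = 9 h 33 min; less 30 min break → 9 h 3 min
Fri: 11:11 AM–10:36 PM = 11 h 25 min; less 30 min break → 10 h 55 min
Total: 5 h 18 min + 9 h 3 min + 10 h 55 min = 25 h 16 min.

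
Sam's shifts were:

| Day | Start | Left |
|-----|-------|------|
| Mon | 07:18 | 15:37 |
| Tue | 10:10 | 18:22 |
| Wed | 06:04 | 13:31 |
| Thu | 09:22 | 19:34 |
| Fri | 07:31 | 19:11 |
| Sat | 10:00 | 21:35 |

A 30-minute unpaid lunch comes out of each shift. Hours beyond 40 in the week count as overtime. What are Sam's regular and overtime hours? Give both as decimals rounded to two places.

Regular 40.00 hours, overtime 14.42 hours

Mon: 07:18–15:37 = 8 h 19 min; less 30 min break → 7 h 49 min
Tue: 10:10–18:22 = 8 h 12 min; less 30 min break → 7 h 42 min
Wed: 06:04–13:31 = 7 h 27 min; less 30 min break → 6 h 57 min
Thu: 09:22–19:34 = 10 h 12 min; less 30 min break → 9 h 42 min
Fri: 07:31–19:11 = 11 h 40 min; less 30 min break → 11 h 10 min
Sat: 10:00–21:35 = 11 h 35 min; less 30 min break → 11 h 5 min
Total worked: 54 h 25 min = 54.42 h.
Threshold 40 h → overtime 14 h 25 min, regular 40 h 0 min.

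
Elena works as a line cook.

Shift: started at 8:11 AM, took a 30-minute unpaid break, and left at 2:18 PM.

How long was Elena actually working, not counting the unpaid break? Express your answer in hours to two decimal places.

Shift: 8:11 AM–2:18 PM = 6 h 7 min; less 30 min break → 5 h 37 min

5.62 hours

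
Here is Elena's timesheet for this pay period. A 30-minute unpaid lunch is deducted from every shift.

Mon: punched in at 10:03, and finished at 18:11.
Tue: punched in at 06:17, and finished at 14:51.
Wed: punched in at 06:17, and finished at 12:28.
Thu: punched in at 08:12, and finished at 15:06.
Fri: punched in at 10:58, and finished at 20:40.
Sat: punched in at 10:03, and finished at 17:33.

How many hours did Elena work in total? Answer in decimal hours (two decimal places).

Mon: 10:03–18:11 = 8 h 8 min; less 30 min break → 7 h 38 min
Tue: 06:17–14:51 = 8 h 34 min; less 30 min break → 8 h 4 min
Wed: 06:17–12:28 = 6 h 11 min; less 30 min break → 5 h 41 min
Thu: 08:12–15:06 = 6 h 54 min; less 30 min break → 6 h 24 min
Fri: 10:58–20:40 = 9 h 42 min; less 30 min break → 9 h 12 min
Sat: 10:03–17:33 = 7 h 30 min; less 30 min break → 7 h 0 min
Total: 7 h 38 min + 8 h 4 min + 5 h 41 min + 6 h 24 min + 9 h 12 min + 7 h 0 min = 43 h 59 min.

43.98 hours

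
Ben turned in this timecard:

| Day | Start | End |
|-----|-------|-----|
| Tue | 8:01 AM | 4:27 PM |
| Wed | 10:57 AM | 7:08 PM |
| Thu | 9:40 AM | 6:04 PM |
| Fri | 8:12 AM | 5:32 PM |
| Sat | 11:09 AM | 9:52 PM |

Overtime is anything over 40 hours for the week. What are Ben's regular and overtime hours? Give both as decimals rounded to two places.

Tue: 8:01 AM–4:27 PM = 8 h 26 min
Wed: 10:57 AM–7:08 PM = 8 h 11 min
Thu: 9:40 AM–6:04 PM = 8 h 24 min
Fri: 8:12 AM–5:32 PM = 9 h 20 min
Sat: 11:09 AM–9:52 PM = 10 h 43 min
Total worked: 45 h 4 min = 45.07 h.
Threshold 40 h → overtime 5 h 4 min, regular 40 h 0 min.

Regular 40.00 hours, overtime 5.07 hours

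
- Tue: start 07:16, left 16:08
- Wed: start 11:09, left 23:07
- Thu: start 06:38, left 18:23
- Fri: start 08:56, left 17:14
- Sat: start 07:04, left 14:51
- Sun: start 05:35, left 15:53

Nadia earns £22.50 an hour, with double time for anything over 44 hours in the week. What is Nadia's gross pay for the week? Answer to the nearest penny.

£1663.50

Tue: 07:16–16:08 = 8 h 52 min
Wed: 11:09–23:07 = 11 h 58 min
Thu: 06:38–18:23 = 11 h 45 min
Fri: 08:56–17:14 = 8 h 18 min
Sat: 07:04–14:51 = 7 h 47 min
Sun: 05:35–15:53 = 10 h 18 min
Total worked: 58 h 58 min = 3538 min.
Regular 44 h 0 min = 2640 min at £22.50/h; overtime 14 h 58 min = 898 min at £45.00/h.
Pay = (2640 × £22.50 + 898 × £45.00) ÷ 60 = £1663.50.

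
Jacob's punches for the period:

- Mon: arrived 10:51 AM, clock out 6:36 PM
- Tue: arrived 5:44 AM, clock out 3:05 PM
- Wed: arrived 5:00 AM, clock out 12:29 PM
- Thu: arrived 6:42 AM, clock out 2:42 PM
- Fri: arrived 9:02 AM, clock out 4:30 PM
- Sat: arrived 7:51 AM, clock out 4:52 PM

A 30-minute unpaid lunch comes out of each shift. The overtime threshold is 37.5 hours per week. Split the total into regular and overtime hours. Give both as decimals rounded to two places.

Mon: 10:51 AM–6:36 PM = 7 h 45 min; less 30 min break → 7 h 15 min
Tue: 5:44 AM–3:05 PM = 9 h 21 min; less 30 min break → 8 h 51 min
Wed: 5:00 AM–12:29 PM = 7 h 29 min; less 30 min break → 6 h 59 min
Thu: 6:42 AM–2:42 PM = 8 h 0 min; less 30 min break → 7 h 30 min
Fri: 9:02 AM–4:30 PM = 7 h 28 min; less 30 min break → 6 h 58 min
Sat: 7:51 AM–4:52 PM = 9 h 1 min; less 30 min break → 8 h 31 min
Total worked: 46 h 4 min = 46.07 h.
Threshold 37.5 h → overtime 8 h 34 min, regular 37 h 30 min.

Regular 37.50 hours, overtime 8.57 hours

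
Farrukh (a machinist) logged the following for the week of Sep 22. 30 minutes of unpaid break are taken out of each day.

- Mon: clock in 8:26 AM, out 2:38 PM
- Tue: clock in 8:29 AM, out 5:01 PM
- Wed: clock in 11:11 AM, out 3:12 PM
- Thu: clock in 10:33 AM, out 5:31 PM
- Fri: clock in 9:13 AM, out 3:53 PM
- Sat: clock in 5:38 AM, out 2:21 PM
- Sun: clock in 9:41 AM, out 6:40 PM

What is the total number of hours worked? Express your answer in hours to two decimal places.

Mon: 8:26 AM–2:38 PM = 6 h 12 min; less 30 min break → 5 h 42 min
Tue: 8:29 AM–5:01 PM = 8 h 32 min; less 30 min break → 8 h 2 min
Wed: 11:11 AM–3:12 PM = 4 h 1 min; less 30 min break → 3 h 31 min
Thu: 10:33 AM–5:31 PM = 6 h 58 min; less 30 min break → 6 h 28 min
Fri: 9:13 AM–3:53 PM = 6 h 40 min; less 30 min break → 6 h 10 min
Sat: 5:38 AM–2:21 PM = 8 h 43 min; less 30 min break → 8 h 13 min
Sun: 9:41 AM–6:40 PM = 8 h 59 min; less 30 min break → 8 h 29 min
Total: 5 h 42 min + 8 h 2 min + 3 h 31 min + 6 h 28 min + 6 h 10 min + 8 h 13 min + 8 h 29 min = 46 h 35 min.

46.58 hours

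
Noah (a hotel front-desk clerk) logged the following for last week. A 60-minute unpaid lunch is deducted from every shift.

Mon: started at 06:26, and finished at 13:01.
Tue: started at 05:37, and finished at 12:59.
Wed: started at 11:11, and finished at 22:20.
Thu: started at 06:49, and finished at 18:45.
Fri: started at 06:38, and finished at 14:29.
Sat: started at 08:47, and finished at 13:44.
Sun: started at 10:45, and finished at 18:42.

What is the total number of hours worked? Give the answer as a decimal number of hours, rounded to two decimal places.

50.78 hours

Mon: 06:26–13:01 = 6 h 35 min; less 60 min break → 5 h 35 min
Tue: 05:37–12:59 = 7 h 22 min; less 60 min break → 6 h 22 min
Wed: 11:11–22:20 = 11 h 9 min; less 60 min break → 10 h 9 min
Thu: 06:49–18:45 = 11 h 56 min; less 60 min break → 10 h 56 min
Fri: 06:38–14:29 = 7 h 51 min; less 60 min break → 6 h 51 min
Sat: 08:47–13:44 = 4 h 57 min; less 60 min break → 3 h 57 min
Sun: 10:45–18:42 = 7 h 57 min; less 60 min break → 6 h 57 min
Total: 5 h 35 min + 6 h 22 min + 10 h 9 min + 10 h 56 min + 6 h 51 min + 3 h 57 min + 6 h 57 min = 50 h 47 min.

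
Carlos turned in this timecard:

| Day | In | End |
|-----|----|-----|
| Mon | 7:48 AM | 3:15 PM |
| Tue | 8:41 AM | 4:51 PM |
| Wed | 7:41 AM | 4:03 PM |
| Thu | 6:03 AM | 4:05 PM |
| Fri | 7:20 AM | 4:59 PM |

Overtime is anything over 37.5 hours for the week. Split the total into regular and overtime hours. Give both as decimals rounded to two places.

Mon: 7:48 AM–3:15 PM = 7 h 27 min
Tue: 8:41 AM–4:51 PM = 8 h 10 min
Wed: 7:41 AM–4:03 PM = 8 h 22 min
Thu: 6:03 AM–4:05 PM = 10 h 2 min
Fri: 7:20 AM–4:59 PM = 9 h 39 min
Total worked: 43 h 40 min = 43.67 h.
Threshold 37.5 h → overtime 6 h 10 min, regular 37 h 30 min.

Regular 37.50 hours, overtime 6.17 hours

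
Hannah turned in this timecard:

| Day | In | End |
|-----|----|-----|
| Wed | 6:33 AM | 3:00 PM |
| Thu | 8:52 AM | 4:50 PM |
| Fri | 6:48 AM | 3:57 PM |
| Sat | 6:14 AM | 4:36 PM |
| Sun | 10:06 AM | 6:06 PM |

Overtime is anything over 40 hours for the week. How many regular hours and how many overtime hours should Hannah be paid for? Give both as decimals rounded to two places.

Regular 40.00 hours, overtime 3.93 hours

Wed: 6:33 AM–3:00 PM = 8 h 27 min
Thu: 8:52 AM–4:50 PM = 7 h 58 min
Fri: 6:48 AM–3:57 PM = 9 h 9 min
Sat: 6:14 AM–4:36 PM = 10 h 22 min
Sun: 10:06 AM–6:06 PM = 8 h 0 min
Total worked: 43 h 56 min = 43.93 h.
Threshold 40 h → overtime 3 h 56 min, regular 40 h 0 min.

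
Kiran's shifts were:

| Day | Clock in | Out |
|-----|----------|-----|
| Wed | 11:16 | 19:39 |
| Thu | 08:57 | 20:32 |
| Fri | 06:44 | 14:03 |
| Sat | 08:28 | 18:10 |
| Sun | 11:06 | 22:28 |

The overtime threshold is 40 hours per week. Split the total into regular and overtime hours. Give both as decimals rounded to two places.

Wed: 11:16–19:39 = 8 h 23 min
Thu: 08:57–20:32 = 11 h 35 min
Fri: 06:44–14:03 = 7 h 19 min
Sat: 08:28–18:10 = 9 h 42 min
Sun: 11:06–22:28 = 11 h 22 min
Total worked: 48 h 21 min = 48.35 h.
Threshold 40 h → overtime 8 h 21 min, regular 40 h 0 min.

Regular 40.00 hours, overtime 8.35 hours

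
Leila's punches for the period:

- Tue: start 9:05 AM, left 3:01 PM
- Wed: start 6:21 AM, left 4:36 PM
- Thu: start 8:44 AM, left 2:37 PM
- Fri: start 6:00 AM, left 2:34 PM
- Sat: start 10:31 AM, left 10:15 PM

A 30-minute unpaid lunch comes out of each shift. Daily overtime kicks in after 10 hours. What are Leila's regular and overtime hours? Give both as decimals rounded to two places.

Tue: 9:05 AM–3:01 PM = 5 h 56 min; less 30 min break → 5 h 26 min
Wed: 6:21 AM–4:36 PM = 10 h 15 min; less 30 min break → 9 h 45 min
Thu: 8:44 AM–2:37 PM = 5 h 53 min; less 30 min break → 5 h 23 min
Fri: 6:00 AM–2:34 PM = 8 h 34 min; less 30 min break → 8 h 4 min
Sat: 10:31 AM–10:15 PM = 11 h 44 min; less 30 min break → 11 h 14 min
Tue reg 5 h 26 min / OT 0 h 0 min; Wed reg 9 h 45 min / OT 0 h 0 min; Thu reg 5 h 23 min / OT 0 h 0 min; Fri reg 8 h 4 min / OT 0 h 0 min; Sat reg 10 h 0 min / OT 1 h 14 min.
Totals: regular 38 h 38 min, overtime 1 h 14 min.

Regular 38.63 hours, overtime 1.23 hours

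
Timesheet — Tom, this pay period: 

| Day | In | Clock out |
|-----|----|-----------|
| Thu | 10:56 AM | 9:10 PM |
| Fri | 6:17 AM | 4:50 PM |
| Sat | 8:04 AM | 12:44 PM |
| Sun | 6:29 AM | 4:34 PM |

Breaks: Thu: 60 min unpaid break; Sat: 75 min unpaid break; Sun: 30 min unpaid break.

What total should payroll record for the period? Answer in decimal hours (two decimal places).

Thu: 10:56 AM–9:10 PM = 10 h 14 min; less 60 min break → 9 h 14 min
Fri: 6:17 AM–4:50 PM = 10 h 33 min
Sat: 8:04 AM–12:44 PM = 4 h 40 min; less 75 min break → 3 h 25 min
Sun: 6:29 AM–4:34 PM = 10 h 5 min; less 30 min break → 9 h 35 min
Total: 9 h 14 min + 10 h 33 min + 3 h 25 min + 9 h 35 min = 32 h 47 min.

32.78 hours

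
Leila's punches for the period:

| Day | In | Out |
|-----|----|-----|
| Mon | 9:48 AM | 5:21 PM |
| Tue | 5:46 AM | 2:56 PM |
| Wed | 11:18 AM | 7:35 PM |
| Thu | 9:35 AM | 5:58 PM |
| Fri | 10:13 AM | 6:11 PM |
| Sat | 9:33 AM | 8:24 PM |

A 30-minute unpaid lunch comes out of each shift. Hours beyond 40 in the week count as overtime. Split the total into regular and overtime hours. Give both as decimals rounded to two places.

Mon: 9:48 AM–5:21 PM = 7 h 33 min; less 30 min break → 7 h 3 min
Tue: 5:46 AM–2:56 PM = 9 h 10 min; less 30 min break → 8 h 40 min
Wed: 11:18 AM–7:35 PM = 8 h 17 min; less 30 min break → 7 h 47 min
Thu: 9:35 AM–5:58 PM = 8 h 23 min; less 30 min break → 7 h 53 min
Fri: 10:13 AM–6:11 PM = 7 h 58 min; less 30 min break → 7 h 28 min
Sat: 9:33 AM–8:24 PM = 10 h 51 min; less 30 min break → 10 h 21 min
Total worked: 49 h 12 min = 49.20 h.
Threshold 40 h → overtime 9 h 12 min, regular 40 h 0 min.

Regular 40.00 hours, overtime 9.20 hours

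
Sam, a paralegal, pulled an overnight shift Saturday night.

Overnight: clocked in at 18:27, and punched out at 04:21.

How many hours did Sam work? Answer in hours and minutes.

9 h 54 min

Overnight: 18:27 → midnight = 5 h 33 min; midnight → 04:21 = 4 h 21 min; span 9 h 54 min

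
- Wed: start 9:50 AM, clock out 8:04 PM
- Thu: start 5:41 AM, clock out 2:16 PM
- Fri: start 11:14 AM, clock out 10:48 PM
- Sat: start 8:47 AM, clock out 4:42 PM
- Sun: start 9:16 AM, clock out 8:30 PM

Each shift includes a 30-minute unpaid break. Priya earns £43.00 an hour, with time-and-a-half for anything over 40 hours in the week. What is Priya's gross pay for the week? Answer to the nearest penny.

Wed: 9:50 AM–8:04 PM = 10 h 14 min; less 30 min break → 9 h 44 min
Thu: 5:41 AM–2:16 PM = 8 h 35 min; less 30 min break → 8 h 5 min
Fri: 11:14 AM–10:48 PM = 11 h 34 min; less 30 min break → 11 h 4 min
Sat: 8:47 AM–4:42 PM = 7 h 55 min; less 30 min break → 7 h 25 min
Sun: 9:16 AM–8:30 PM = 11 h 14 min; less 30 min break → 10 h 44 min
Total worked: 47 h 2 min = 2822 min.
Regular 40 h 0 min = 2400 min at £43.00/h; overtime 7 h 2 min = 422 min at £64.50/h.
Pay = (2400 × £43.00 + 422 × £64.50) ÷ 60 = £2173.65.

£2173.65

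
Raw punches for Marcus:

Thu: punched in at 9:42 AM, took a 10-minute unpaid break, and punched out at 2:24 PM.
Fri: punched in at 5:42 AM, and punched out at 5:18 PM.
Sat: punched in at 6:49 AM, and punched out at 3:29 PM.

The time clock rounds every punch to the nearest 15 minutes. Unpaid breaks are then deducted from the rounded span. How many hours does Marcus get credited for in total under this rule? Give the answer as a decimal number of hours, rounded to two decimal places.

Thu: in 9:42 AM→9:45 AM, out 2:24 PM→2:30 PM; 4 h 45 min − 10 min = 4 h 35 min
Fri: in 5:42 AM→5:45 AM, out 5:18 PM→5:15 PM; 11 h 30 min
Sat: in 6:49 AM→6:45 AM, out 3:29 PM→3:30 PM; 8 h 45 min
Total credited: 24 h 50 min.

24.83 hours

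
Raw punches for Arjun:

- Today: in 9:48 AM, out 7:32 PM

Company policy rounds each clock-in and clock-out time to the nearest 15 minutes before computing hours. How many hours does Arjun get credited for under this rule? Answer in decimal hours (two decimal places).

Today: in 9:48 AM→9:45 AM, out 7:32 PM→7:30 PM; 9 h 45 min

9.75 hours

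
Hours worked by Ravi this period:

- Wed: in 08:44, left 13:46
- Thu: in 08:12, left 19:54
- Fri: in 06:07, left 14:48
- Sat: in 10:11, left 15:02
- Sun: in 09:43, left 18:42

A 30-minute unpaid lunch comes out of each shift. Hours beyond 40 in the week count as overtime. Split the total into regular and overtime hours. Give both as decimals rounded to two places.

Regular 36.75 hours, overtime 0.00 hours

Wed: 08:44–13:46 = 5 h 2 min; less 30 min break → 4 h 32 min
Thu: 08:12–19:54 = 11 h 42 min; less 30 min break → 11 h 12 min
Fri: 06:07–14:48 = 8 h 41 min; less 30 min break → 8 h 11 min
Sat: 10:11–15:02 = 4 h 51 min; less 30 min break → 4 h 21 min
Sun: 09:43–18:42 = 8 h 59 min; less 30 min break → 8 h 29 min
Total worked: 36 h 45 min = 36.75 h.
Threshold 40 h → overtime 0 h 0 min, regular 36 h 45 min.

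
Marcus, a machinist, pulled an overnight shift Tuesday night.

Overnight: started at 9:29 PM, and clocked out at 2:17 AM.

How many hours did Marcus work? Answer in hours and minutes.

4 h 48 min

Overnight: 9:29 PM → midnight = 2 h 31 min; midnight → 2:17 AM = 2 h 17 min; span 4 h 48 min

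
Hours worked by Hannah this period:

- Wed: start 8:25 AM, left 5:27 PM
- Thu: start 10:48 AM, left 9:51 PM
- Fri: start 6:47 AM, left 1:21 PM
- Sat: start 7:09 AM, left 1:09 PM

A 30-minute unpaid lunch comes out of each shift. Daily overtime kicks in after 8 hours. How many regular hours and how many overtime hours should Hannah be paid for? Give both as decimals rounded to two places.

Regular 27.57 hours, overtime 3.08 hours

Wed: 8:25 AM–5:27 PM = 9 h 2 min; less 30 min break → 8 h 32 min
Thu: 10:48 AM–9:51 PM = 11 h 3 min; less 30 min break → 10 h 33 min
Fri: 6:47 AM–1:21 PM = 6 h 34 min; less 30 min break → 6 h 4 min
Sat: 7:09 AM–1:09 PM = 6 h 0 min; less 30 min break → 5 h 30 min
Wed reg 8 h 0 min / OT 0 h 32 min; Thu reg 8 h 0 min / OT 2 h 33 min; Fri reg 6 h 4 min / OT 0 h 0 min; Sat reg 5 h 30 min / OT 0 h 0 min.
Totals: regular 27 h 34 min, overtime 3 h 5 min.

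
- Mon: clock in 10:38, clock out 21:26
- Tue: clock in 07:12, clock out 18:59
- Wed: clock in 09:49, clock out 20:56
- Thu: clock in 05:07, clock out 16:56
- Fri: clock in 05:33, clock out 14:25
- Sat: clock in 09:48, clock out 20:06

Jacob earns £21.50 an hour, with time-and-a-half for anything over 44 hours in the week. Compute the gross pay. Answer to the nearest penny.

Mon: 10:38–21:26 = 10 h 48 min
Tue: 07:12–18:59 = 11 h 47 min
Wed: 09:49–20:56 = 11 h 7 min
Thu: 05:07–16:56 = 11 h 49 min
Fri: 05:33–14:25 = 8 h 52 min
Sat: 09:48–20:06 = 10 h 18 min
Total worked: 64 h 41 min = 3881 min.
Regular 44 h 0 min = 2640 min at £21.50/h; overtime 20 h 41 min = 1241 min at £32.25/h.
Pay = (2640 × £21.50 + 1241 × £32.25) ÷ 60 = £1613.04.

£1613.04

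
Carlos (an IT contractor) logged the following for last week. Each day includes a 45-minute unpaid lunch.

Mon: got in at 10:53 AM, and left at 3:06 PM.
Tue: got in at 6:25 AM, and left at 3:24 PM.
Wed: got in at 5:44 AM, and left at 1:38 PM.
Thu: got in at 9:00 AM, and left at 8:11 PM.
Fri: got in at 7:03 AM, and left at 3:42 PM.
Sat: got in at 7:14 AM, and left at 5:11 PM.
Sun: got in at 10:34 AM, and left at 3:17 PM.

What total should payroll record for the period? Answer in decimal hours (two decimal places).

50.35 hours

Mon: 10:53 AM–3:06 PM = 4 h 13 min; less 45 min break → 3 h 28 min
Tue: 6:25 AM–3:24 PM = 8 h 59 min; less 45 min break → 8 h 14 min
Wed: 5:44 AM–1:38 PM = 7 h 54 min; less 45 min break → 7 h 9 min
Thu: 9:00 AM–8:11 PM = 11 h 11 min; less 45 min break → 10 h 26 min
Fri: 7:03 AM–3:42 PM = 8 h 39 min; less 45 min break → 7 h 54 min
Sat: 7:14 AM–5:11 PM = 9 h 57 min; less 45 min break → 9 h 12 min
Sun: 10:34 AM–3:17 PM = 4 h 43 min; less 45 min break → 3 h 58 min
Total: 3 h 28 min + 8 h 14 min + 7 h 9 min + 10 h 26 min + 7 h 54 min + 9 h 12 min + 3 h 58 min = 50 h 21 min.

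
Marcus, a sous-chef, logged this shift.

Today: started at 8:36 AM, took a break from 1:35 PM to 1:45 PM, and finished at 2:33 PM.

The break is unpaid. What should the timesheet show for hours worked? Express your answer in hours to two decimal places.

5.78 hours

Today: 8:36 AM–2:33 PM = 5 h 57 min; less 10 min break → 5 h 47 min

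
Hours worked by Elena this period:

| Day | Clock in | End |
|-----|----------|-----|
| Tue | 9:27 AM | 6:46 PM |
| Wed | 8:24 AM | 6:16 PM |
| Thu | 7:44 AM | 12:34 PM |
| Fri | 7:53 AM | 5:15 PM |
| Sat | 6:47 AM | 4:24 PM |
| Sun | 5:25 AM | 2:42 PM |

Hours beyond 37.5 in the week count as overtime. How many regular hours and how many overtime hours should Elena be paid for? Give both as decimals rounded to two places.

Regular 37.50 hours, overtime 14.78 hours

Tue: 9:27 AM–6:46 PM = 9 h 19 min
Wed: 8:24 AM–6:16 PM = 9 h 52 min
Thu: 7:44 AM–12:34 PM = 4 h 50 min
Fri: 7:53 AM–5:15 PM = 9 h 22 min
Sat: 6:47 AM–4:24 PM = 9 h 37 min
Sun: 5:25 AM–2:42 PM = 9 h 17 min
Total worked: 52 h 17 min = 52.28 h.
Threshold 37.5 h → overtime 14 h 47 min, regular 37 h 30 min.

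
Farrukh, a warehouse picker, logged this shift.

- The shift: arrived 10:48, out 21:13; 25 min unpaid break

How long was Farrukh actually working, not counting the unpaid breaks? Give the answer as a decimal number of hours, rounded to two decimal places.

10.00 hours

The shift: 10:48–21:13 = 10 h 25 min; less 25 min break → 10 h 0 min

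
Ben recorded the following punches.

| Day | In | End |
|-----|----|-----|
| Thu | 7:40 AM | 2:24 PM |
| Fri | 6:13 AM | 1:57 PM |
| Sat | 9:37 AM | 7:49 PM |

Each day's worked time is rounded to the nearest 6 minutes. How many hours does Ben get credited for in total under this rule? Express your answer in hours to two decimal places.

24.60 hours

Thu: 7:40 AM–2:24 PM = 6 h 44 min → rounds to 6 h 42 min
Fri: 6:13 AM–1:57 PM = 7 h 44 min → rounds to 7 h 42 min
Sat: 9:37 AM–7:49 PM = 10 h 12 min → rounds to 10 h 12 min
Total credited: 24 h 36 min.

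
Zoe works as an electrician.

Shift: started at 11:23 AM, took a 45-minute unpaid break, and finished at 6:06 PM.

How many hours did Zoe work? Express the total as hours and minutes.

5 h 58 min

Shift: 11:23 AM–6:06 PM = 6 h 43 min; less 45 min break → 5 h 58 min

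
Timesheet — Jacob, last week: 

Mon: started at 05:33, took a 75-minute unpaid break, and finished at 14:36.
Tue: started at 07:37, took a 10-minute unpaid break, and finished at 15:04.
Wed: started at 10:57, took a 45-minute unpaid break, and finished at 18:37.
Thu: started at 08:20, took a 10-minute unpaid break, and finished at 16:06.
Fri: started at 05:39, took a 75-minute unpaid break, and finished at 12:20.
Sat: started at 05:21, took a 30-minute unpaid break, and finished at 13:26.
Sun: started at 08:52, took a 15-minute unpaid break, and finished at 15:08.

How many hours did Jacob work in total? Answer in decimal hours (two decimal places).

Mon: 05:33–14:36 = 9 h 3 min; less 75 min break → 7 h 48 min
Tue: 07:37–15:04 = 7 h 27 min; less 10 min break → 7 h 17 min
Wed: 10:57–18:37 = 7 h 40 min; less 45 min break → 6 h 55 min
Thu: 08:20–16:06 = 7 h 46 min; less 10 min break → 7 h 36 min
Fri: 05:39–12:20 = 6 h 41 min; less 75 min break → 5 h 26 min
Sat: 05:21–13:26 = 8 h 5 min; less 30 min break → 7 h 35 min
Sun: 08:52–15:08 = 6 h 16 min; less 15 min break → 6 h 1 min
Total: 7 h 48 min + 7 h 17 min + 6 h 55 min + 7 h 36 min + 5 h 26 min + 7 h 35 min + 6 h 1 min = 48 h 38 min.

48.63 hours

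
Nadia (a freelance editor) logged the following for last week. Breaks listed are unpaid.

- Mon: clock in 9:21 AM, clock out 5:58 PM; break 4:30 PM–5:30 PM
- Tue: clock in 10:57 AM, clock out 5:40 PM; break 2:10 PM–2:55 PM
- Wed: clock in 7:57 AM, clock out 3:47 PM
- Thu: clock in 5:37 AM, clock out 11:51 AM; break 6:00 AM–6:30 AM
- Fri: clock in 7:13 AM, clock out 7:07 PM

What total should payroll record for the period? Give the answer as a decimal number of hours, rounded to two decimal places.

39.05 hours

Mon: 9:21 AM–5:58 PM = 8 h 37 min; less 60 min break → 7 h 37 min
Tue: 10:57 AM–5:40 PM = 6 h 43 min; less 45 min break → 5 h 58 min
Wed: 7:57 AM–3:47 PM = 7 h 50 min
Thu: 5:37 AM–11:51 AM = 6 h 14 min; less 30 min break → 5 h 44 min
Fri: 7:13 AM–7:07 PM = 11 h 54 min
Total: 7 h 37 min + 5 h 58 min + 7 h 50 min + 5 h 44 min + 11 h 54 min = 39 h 3 min.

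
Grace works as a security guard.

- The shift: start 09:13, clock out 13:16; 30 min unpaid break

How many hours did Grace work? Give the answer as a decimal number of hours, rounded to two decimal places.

The shift: 09:13–13:16 = 4 h 3 min; less 30 min break → 3 h 33 min

3.55 hours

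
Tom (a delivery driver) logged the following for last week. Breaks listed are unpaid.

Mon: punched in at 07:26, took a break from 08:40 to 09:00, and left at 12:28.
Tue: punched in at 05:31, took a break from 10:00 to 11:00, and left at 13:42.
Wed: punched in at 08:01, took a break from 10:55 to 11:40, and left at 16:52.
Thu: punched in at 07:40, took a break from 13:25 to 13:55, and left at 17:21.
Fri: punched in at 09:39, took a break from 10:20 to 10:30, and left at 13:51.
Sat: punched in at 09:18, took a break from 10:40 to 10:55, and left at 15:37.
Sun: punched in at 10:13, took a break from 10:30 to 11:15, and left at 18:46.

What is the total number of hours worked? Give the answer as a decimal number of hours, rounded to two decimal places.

Mon: 07:26–12:28 = 5 h 2 min; less 20 min break → 4 h 42 min
Tue: 05:31–13:42 = 8 h 11 min; less 60 min break → 7 h 11 min
Wed: 08:01–16:52 = 8 h 51 min; less 45 min break → 8 h 6 min
Thu: 07:40–17:21 = 9 h 41 min; less 30 min break → 9 h 11 min
Fri: 09:39–13:51 = 4 h 12 min; less 10 min break → 4 h 2 min
Sat: 09:18–15:37 = 6 h 19 min; less 15 min break → 6 h 4 min
Sun: 10:13–18:46 = 8 h 33 min; less 45 min break → 7 h 48 min
Total: 4 h 42 min + 7 h 11 min + 8 h 6 min + 9 h 11 min + 4 h 2 min + 6 h 4 min + 7 h 48 min = 47 h 4 min.

47.07 hours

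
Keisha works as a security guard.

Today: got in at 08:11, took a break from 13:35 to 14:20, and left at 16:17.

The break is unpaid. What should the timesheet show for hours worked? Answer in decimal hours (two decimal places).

7.35 hours

Today: 08:11–16:17 = 8 h 6 min; less 45 min break → 7 h 21 min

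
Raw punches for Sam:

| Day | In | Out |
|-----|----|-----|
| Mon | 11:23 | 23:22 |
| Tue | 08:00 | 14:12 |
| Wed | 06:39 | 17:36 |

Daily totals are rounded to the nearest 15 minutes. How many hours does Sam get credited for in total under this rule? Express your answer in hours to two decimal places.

29.25 hours

Mon: 11:23–23:22 = 11 h 59 min → rounds to 12 h 0 min
Tue: 08:00–14:12 = 6 h 12 min → rounds to 6 h 15 min
Wed: 06:39–17:36 = 10 h 57 min → rounds to 11 h 0 min
Total credited: 29 h 15 min.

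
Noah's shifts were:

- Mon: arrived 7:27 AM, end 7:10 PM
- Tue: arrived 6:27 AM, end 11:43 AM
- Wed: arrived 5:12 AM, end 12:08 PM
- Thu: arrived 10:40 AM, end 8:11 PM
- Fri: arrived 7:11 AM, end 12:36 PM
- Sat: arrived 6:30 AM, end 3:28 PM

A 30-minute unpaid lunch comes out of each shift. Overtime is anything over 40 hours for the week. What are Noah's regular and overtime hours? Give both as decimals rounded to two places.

Mon: 7:27 AM–7:10 PM = 11 h 43 min; less 30 min break → 11 h 13 min
Tue: 6:27 AM–11:43 AM = 5 h 16 min; less 30 min break → 4 h 46 min
Wed: 5:12 AM–12:08 PM = 6 h 56 min; less 30 min break → 6 h 26 min
Thu: 10:40 AM–8:11 PM = 9 h 31 min; less 30 min break → 9 h 1 min
Fri: 7:11 AM–12:36 PM = 5 h 25 min; less 30 min break → 4 h 55 min
Sat: 6:30 AM–3:28 PM = 8 h 58 min; less 30 min break → 8 h 28 min
Total worked: 44 h 49 min = 44.82 h.
Threshold 40 h → overtime 4 h 49 min, regular 40 h 0 min.

Regular 40.00 hours, overtime 4.82 hours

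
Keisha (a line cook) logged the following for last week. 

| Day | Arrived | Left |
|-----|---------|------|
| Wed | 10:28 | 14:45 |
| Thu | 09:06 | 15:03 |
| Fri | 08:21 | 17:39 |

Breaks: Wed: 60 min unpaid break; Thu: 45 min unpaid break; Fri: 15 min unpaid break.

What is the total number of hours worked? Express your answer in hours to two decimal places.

17.53 hours

Wed: 10:28–14:45 = 4 h 17 min; less 60 min break → 3 h 17 min
Thu: 09:06–15:03 = 5 h 57 min; less 45 min break → 5 h 12 min
Fri: 08:21–17:39 = 9 h 18 min; less 15 min break → 9 h 3 min
Total: 3 h 17 min + 5 h 12 min + 9 h 3 min = 17 h 32 min.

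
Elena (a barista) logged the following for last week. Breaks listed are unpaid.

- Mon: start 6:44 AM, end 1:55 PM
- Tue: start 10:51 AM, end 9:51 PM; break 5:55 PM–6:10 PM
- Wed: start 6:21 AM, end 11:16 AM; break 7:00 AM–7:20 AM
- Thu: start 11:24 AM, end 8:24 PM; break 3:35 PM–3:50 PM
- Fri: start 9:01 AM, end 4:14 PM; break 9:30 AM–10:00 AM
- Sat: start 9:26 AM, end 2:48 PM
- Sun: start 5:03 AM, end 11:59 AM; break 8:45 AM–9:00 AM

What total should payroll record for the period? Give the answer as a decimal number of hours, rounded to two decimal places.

Mon: 6:44 AM–1:55 PM = 7 h 11 min
Tue: 10:51 AM–9:51 PM = 11 h 0 min; less 15 min break → 10 h 45 min
Wed: 6:21 AM–11:16 AM = 4 h 55 min; less 20 min break → 4 h 35 min
Thu: 11:24 AM–8:24 PM = 9 h 0 min; less 15 min break → 8 h 45 min
Fri: 9:01 AM–4:14 PM = 7 h 13 min; less 30 min break → 6 h 43 min
Sat: 9:26 AM–2:48 PM = 5 h 22 min
Sun: 5:03 AM–11:59 AM = 6 h 56 min; less 15 min break → 6 h 41 min
Total: 7 h 11 min + 10 h 45 min + 4 h 35 min + 8 h 45 min + 6 h 43 min + 5 h 22 min + 6 h 41 min = 50 h 2 min.

50.03 hours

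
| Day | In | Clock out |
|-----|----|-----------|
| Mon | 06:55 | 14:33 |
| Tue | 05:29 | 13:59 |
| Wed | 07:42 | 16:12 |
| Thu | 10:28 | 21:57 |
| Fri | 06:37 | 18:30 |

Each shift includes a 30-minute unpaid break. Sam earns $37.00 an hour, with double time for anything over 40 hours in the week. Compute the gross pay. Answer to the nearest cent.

$1887.00

Mon: 06:55–14:33 = 7 h 38 min; less 30 min break → 7 h 8 min
Tue: 05:29–13:59 = 8 h 30 min; less 30 min break → 8 h 0 min
Wed: 07:42–16:12 = 8 h 30 min; less 30 min break → 8 h 0 min
Thu: 10:28–21:57 = 11 h 29 min; less 30 min break → 10 h 59 min
Fri: 06:37–18:30 = 11 h 53 min; less 30 min break → 11 h 23 min
Total worked: 45 h 30 min = 2730 min.
Regular 40 h 0 min = 2400 min at $37.00/h; overtime 5 h 30 min = 330 min at $74.00/h.
Pay = (2400 × $37.00 + 330 × $74.00) ÷ 60 = $1887.00.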